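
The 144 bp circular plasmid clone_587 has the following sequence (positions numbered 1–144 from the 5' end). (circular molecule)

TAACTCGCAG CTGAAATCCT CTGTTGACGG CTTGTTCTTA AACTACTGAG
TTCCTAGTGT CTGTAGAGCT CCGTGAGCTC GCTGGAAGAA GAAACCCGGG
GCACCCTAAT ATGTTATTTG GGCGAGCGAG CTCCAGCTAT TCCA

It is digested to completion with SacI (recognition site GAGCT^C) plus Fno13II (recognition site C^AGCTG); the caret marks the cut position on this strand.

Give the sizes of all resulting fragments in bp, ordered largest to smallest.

SacI sites (GAGCTC) start at positions 66, 75, 128.
SacI cuts after base 5 of each site (before the last base), so after positions 70, 79, 132.
The Fno13II site (CAGCTG) starts at position 8.
Fno13II cuts after the first base of each site, so after position 8.
Combined cut positions: 8, 70, 79, 132.
Circular molecule, 4 cuts → 4 fragments:
  9–70 → 62 bp
  71–79 → 9 bp
  80–132 → 53 bp
  133–144 then 1–8 → 12 + 8 = 20 bp
Sorted largest to smallest: 62, 53, 20, 9 bp.

62, 53, 20, 9 bp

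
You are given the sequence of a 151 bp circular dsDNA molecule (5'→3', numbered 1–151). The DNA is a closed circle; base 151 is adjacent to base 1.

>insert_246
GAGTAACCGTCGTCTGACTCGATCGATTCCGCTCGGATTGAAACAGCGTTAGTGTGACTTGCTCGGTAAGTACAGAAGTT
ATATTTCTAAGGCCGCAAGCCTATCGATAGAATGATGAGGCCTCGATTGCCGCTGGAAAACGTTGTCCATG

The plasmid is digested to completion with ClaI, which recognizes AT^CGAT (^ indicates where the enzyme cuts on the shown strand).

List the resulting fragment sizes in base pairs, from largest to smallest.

ClaI sites (ATCGAT) start at positions 22, 103.
ClaI cuts after base 2 of each site, so after positions 23, 104.
Circular molecule, 2 cuts → 2 fragments:
  24–104 → 81 bp
  105–151 then 1–23 → 47 + 23 = 70 bp
Sorted largest to smallest: 81, 70 bp.

81, 70 bp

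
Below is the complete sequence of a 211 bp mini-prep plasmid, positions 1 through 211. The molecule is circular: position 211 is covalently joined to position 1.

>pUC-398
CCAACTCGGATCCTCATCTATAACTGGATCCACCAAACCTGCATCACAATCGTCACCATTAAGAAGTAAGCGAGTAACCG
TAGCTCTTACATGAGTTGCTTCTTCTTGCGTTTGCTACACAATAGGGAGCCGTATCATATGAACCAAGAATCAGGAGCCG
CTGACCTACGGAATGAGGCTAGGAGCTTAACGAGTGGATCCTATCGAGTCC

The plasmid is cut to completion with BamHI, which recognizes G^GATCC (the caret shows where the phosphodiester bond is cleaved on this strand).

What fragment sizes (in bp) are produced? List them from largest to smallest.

BamHI sites (GGATCC) start at positions 8, 26, 196.
BamHI cuts after the first base of each site, so after positions 8, 26, 196.
Circular molecule, 3 cuts → 3 fragments:
  9–26 → 18 bp
  27–196 → 170 bp
  197–211 then 1–8 → 15 + 8 = 23 bp
Sorted largest to smallest: 170, 23, 18 bp.

170, 23, 18 bp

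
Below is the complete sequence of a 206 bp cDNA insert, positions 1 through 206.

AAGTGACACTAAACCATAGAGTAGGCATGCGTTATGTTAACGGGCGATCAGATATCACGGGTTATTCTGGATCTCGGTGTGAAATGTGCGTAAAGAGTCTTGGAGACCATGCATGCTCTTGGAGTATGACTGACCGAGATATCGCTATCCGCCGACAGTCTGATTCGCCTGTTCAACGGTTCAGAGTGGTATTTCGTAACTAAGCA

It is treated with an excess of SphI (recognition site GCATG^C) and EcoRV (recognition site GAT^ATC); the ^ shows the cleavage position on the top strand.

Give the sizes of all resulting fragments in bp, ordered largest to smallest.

66, 62, 29, 25, 24 bp

SphI sites (GCATGC) start at positions 25, 111.
SphI cuts after base 5 of each site (before the last base), so after positions 29, 115.
EcoRV sites (GATATC) start at positions 51, 138.
EcoRV cuts after base 3 of each site, so after positions 53, 140.
Combined cut positions: 29, 53, 115, 140.
Linear molecule, 4 cuts → 5 fragments:
  1–29 → 29 bp
  30–53 → 24 bp
  54–115 → 62 bp
  116–140 → 25 bp
  141–206 → 66 bp
Sorted largest to smallest: 66, 62, 29, 25, 24 bp.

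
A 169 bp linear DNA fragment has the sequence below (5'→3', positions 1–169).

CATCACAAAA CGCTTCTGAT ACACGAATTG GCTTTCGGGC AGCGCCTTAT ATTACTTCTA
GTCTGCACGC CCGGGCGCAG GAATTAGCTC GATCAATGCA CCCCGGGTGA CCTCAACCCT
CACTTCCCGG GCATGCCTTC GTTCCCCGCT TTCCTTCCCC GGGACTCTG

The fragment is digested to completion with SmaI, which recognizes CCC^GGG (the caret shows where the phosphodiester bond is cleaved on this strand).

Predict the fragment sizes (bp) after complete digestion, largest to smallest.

72, 32, 32, 24, 9 bp

SmaI sites (CCCGGG) start at positions 70, 102, 126, 158.
SmaI cuts after base 3 of each site, so after positions 72, 104, 128, 160.
Linear molecule, 4 cuts → 5 fragments:
  1–72 → 72 bp
  73–104 → 32 bp
  105–128 → 24 bp
  129–160 → 32 bp
  161–169 → 9 bp
Sorted largest to smallest: 72, 32, 32, 24, 9 bp.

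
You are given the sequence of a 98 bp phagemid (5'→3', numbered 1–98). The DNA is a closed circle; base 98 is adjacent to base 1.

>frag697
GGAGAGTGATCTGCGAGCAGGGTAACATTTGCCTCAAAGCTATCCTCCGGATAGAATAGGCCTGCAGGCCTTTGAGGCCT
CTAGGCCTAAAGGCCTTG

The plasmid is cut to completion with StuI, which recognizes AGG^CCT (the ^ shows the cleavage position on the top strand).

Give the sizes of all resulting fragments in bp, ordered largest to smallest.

StuI sites (AGGCCT) start at positions 58, 66, 75, 83, 91.
StuI cuts after base 3 of each site, so after positions 60, 68, 77, 85, 93.
Circular molecule, 5 cuts → 5 fragments:
  61–68 → 8 bp
  69–77 → 9 bp
  78–85 → 8 bp
  86–93 → 8 bp
  94–98 then 1–60 → 5 + 60 = 65 bp
Sorted largest to smallest: 65, 9, 8, 8, 8 bp.

65, 9, 8, 8, 8 bp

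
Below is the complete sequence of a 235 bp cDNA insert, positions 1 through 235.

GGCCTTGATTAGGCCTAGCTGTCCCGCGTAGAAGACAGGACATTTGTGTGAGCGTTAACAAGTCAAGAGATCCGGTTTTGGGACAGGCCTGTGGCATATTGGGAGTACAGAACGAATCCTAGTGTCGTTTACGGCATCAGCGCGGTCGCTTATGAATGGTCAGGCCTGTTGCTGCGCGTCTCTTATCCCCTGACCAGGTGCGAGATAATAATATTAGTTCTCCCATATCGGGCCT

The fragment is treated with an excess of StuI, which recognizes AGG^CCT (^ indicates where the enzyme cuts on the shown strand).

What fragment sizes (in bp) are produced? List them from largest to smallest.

StuI sites (AGGCCT) start at positions 11, 85, 162.
StuI cuts after base 3 of each site, so after positions 13, 87, 164.
Linear molecule, 3 cuts → 4 fragments:
  1–13 → 13 bp
  14–87 → 74 bp
  88–164 → 77 bp
  165–235 → 71 bp
Sorted largest to smallest: 77, 74, 71, 13 bp.

77, 74, 71, 13 bp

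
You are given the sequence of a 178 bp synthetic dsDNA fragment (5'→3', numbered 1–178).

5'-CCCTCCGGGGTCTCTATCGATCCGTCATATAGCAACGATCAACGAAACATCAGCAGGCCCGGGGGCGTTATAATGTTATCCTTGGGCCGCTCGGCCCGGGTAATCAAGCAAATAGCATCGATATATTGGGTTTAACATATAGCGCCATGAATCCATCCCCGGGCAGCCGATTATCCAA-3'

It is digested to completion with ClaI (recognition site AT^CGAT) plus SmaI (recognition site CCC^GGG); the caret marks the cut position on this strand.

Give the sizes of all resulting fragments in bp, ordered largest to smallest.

43, 42, 37, 21, 18, 17 bp

ClaI sites (ATCGAT) start at positions 16, 117.
ClaI cuts after base 2 of each site, so after positions 17, 118.
SmaI sites (CCCGGG) start at positions 58, 95, 158.
SmaI cuts after base 3 of each site, so after positions 60, 97, 160.
Combined cut positions: 17, 60, 97, 118, 160.
Linear molecule, 5 cuts → 6 fragments:
  1–17 → 17 bp
  18–60 → 43 bp
  61–97 → 37 bp
  98–118 → 21 bp
  119–160 → 42 bp
  161–178 → 18 bp
Sorted largest to smallest: 43, 42, 37, 21, 18, 17 bp.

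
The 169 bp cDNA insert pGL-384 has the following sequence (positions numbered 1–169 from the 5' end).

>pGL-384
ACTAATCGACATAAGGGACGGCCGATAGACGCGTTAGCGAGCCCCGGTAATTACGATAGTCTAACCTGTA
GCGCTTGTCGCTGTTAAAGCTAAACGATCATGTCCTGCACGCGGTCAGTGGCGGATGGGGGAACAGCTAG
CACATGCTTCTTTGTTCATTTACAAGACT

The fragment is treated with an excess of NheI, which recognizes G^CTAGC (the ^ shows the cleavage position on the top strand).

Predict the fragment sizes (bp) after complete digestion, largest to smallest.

The NheI site (GCTAGC) starts at position 136.
NheI cuts after the first base of each site, so after position 136.
Linear molecule, 1 cut → 2 fragments:
  1–136 → 136 bp
  137–169 → 33 bp
Sorted largest to smallest: 136, 33 bp.

136, 33 bp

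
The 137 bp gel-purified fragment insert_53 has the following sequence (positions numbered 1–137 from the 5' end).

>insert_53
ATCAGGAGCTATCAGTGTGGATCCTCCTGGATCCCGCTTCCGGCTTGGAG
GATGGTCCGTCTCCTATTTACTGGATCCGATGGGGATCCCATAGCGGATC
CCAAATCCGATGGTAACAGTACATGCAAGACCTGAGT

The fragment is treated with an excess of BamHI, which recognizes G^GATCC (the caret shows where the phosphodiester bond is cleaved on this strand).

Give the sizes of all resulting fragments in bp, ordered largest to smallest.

44, 41, 19, 12, 11, 10 bp

BamHI sites (GGATCC) start at positions 19, 29, 73, 84, 96.
BamHI cuts after the first base of each site, so after positions 19, 29, 73, 84, 96.
Linear molecule, 5 cuts → 6 fragments:
  1–19 → 19 bp
  20–29 → 10 bp
  30–73 → 44 bp
  74–84 → 11 bp
  85–96 → 12 bp
  97–137 → 41 bp
Sorted largest to smallest: 44, 41, 19, 12, 11, 10 bp.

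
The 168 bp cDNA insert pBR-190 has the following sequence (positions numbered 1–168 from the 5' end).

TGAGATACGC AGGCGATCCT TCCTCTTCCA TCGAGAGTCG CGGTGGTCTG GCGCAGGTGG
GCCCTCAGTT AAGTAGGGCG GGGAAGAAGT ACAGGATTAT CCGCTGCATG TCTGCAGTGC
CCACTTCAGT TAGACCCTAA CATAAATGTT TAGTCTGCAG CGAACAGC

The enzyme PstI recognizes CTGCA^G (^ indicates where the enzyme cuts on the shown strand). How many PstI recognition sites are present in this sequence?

2

CTGCAG occurs starting at positions 112, 155.
PstI cuts at 2 sites.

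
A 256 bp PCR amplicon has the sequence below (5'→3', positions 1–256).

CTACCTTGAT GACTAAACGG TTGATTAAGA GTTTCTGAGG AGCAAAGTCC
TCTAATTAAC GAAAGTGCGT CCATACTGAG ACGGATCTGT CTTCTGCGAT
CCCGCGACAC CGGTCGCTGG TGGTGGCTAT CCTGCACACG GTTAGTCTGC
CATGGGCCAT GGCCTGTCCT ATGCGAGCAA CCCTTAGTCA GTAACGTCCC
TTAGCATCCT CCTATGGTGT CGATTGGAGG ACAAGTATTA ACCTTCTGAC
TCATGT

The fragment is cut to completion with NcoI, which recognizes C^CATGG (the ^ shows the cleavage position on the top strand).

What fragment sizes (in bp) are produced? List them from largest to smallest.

150, 99, 7 bp

NcoI sites (CCATGG) start at positions 150, 157.
NcoI cuts after the first base of each site, so after positions 150, 157.
Linear molecule, 2 cuts → 3 fragments:
  1–150 → 150 bp
  151–157 → 7 bp
  158–256 → 99 bp
Sorted largest to smallest: 150, 99, 7 bp.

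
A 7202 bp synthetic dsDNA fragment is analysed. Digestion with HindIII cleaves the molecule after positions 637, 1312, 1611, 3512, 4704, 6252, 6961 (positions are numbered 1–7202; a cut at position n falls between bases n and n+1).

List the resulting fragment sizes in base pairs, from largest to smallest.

1901, 1548, 1192, 709, 675, 637, 299, 241 bp

Linear molecule, 7 cuts → 8 fragments:
  637 − 0 = 637 bp
  1312 − 637 = 675 bp
  1611 − 1312 = 299 bp
  3512 − 1611 = 1901 bp
  4704 − 3512 = 1192 bp
  6252 − 4704 = 1548 bp
  6961 − 6252 = 709 bp
  7202 − 6961 = 241 bp
Sorted largest to smallest: 1901, 1548, 1192, 709, 675, 637, 299, 241 bp.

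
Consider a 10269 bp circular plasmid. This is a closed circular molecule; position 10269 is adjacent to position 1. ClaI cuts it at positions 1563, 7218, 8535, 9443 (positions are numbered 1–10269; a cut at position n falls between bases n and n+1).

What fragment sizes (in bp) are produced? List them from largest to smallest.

Circular molecule, 4 cuts → 4 fragments:
  7218 − 1563 = 5655 bp
  8535 − 7218 = 1317 bp
  9443 − 8535 = 908 bp
  wrap: 10269 − 9443 + 1563 = 2389 bp
Sorted largest to smallest: 5655, 2389, 1317, 908 bp.

5655, 2389, 1317, 908 bp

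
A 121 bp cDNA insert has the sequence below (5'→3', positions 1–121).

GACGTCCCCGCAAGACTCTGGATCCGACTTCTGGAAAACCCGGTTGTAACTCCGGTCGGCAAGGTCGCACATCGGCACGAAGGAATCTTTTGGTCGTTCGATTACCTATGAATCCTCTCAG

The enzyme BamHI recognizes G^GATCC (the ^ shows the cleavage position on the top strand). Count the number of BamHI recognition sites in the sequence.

GGATCC occurs starting at position 20.
BamHI cuts at 1 site.

1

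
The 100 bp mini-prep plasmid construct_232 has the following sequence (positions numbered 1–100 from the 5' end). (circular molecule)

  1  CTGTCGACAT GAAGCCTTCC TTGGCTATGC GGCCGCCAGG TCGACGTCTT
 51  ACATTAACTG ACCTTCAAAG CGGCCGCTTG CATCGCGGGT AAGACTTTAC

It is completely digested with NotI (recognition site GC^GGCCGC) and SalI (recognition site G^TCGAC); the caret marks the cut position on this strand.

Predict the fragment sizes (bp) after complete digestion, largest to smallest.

32, 31, 27, 10 bp

NotI sites (GCGGCCGC) start at positions 29, 70.
NotI cuts after base 2 of each site, so after positions 30, 71.
SalI sites (GTCGAC) start at positions 3, 40.
SalI cuts after the first base of each site, so after positions 3, 40.
Combined cut positions: 3, 30, 40, 71.
Circular molecule, 4 cuts → 4 fragments:
  4–30 → 27 bp
  31–40 → 10 bp
  41–71 → 31 bp
  72–100 then 1–3 → 29 + 3 = 32 bp
Sorted largest to smallest: 32, 31, 27, 10 bp.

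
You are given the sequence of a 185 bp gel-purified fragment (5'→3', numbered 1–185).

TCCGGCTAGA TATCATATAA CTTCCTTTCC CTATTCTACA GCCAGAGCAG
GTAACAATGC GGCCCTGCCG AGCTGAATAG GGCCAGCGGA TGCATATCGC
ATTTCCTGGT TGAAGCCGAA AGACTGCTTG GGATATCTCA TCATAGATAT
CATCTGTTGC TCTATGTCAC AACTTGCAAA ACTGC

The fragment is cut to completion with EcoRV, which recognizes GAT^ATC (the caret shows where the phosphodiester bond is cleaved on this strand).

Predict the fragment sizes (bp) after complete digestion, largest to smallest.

123, 37, 14, 11 bp

EcoRV sites (GATATC) start at positions 9, 132, 146.
EcoRV cuts after base 3 of each site, so after positions 11, 134, 148.
Linear molecule, 3 cuts → 4 fragments:
  1–11 → 11 bp
  12–134 → 123 bp
  135–148 → 14 bp
  149–185 → 37 bp
Sorted largest to smallest: 123, 37, 14, 11 bp.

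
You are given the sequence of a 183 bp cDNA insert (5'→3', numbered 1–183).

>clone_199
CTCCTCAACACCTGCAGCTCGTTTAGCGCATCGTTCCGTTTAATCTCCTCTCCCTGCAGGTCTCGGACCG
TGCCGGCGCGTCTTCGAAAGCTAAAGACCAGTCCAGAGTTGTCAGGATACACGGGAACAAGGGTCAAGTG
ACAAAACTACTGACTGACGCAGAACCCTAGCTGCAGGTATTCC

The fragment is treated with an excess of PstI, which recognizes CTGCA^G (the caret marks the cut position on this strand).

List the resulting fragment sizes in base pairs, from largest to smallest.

PstI sites (CTGCAG) start at positions 12, 54, 171.
PstI cuts after base 5 of each site (before the last base), so after positions 16, 58, 175.
Linear molecule, 3 cuts → 4 fragments:
  1–16 → 16 bp
  17–58 → 42 bp
  59–175 → 117 bp
  176–183 → 8 bp
Sorted largest to smallest: 117, 42, 16, 8 bp.

117, 42, 16, 8 bp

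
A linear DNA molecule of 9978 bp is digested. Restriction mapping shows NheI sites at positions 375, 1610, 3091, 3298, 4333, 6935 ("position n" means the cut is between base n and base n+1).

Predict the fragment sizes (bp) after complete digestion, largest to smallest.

3043, 2602, 1481, 1235, 1035, 375, 207 bp

Linear molecule, 6 cuts → 7 fragments:
  375 − 0 = 375 bp
  1610 − 375 = 1235 bp
  3091 − 1610 = 1481 bp
  3298 − 3091 = 207 bp
  4333 − 3298 = 1035 bp
  6935 − 4333 = 2602 bp
  9978 − 6935 = 3043 bp
Sorted largest to smallest: 3043, 2602, 1481, 1235, 1035, 375, 207 bp.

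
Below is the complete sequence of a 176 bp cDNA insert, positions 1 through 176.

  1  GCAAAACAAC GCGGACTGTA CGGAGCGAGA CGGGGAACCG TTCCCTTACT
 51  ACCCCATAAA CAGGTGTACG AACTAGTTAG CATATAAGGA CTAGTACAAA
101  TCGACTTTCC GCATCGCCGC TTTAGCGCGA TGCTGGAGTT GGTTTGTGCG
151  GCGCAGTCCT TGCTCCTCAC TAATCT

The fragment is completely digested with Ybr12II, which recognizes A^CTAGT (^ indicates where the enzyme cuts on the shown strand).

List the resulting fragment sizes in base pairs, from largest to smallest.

Ybr12II sites (ACTAGT) start at positions 72, 90.
Ybr12II cuts after the first base of each site, so after positions 72, 90.
Linear molecule, 2 cuts → 3 fragments:
  1–72 → 72 bp
  73–90 → 18 bp
  91–176 → 86 bp
Sorted largest to smallest: 86, 72, 18 bp.

86, 72, 18 bp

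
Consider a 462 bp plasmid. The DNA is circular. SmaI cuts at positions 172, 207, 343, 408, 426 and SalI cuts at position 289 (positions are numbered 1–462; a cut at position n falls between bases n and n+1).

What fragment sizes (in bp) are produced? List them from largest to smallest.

Combined cut positions (sorted): 172, 207, 289, 343, 408, 426.
Circular molecule, 6 cuts → 6 fragments:
  207 − 172 = 35 bp
  289 − 207 = 82 bp
  343 − 289 = 54 bp
  408 − 343 = 65 bp
  426 − 408 = 18 bp
  wrap: 462 − 426 + 172 = 208 bp
Sorted largest to smallest: 208, 82, 65, 54, 35, 18 bp.

208, 82, 65, 54, 35, 18 bp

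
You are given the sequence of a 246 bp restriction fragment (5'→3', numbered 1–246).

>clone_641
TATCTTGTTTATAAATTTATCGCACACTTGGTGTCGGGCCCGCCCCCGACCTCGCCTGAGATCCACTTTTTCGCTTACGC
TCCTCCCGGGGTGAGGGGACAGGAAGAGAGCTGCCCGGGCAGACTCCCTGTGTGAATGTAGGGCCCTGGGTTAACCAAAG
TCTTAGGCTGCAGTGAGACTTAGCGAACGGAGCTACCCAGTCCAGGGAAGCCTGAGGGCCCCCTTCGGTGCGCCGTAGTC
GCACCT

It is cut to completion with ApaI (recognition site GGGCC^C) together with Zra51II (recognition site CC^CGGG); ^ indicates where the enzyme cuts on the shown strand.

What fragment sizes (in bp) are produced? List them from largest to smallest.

75, 46, 40, 30, 29, 26 bp

ApaI sites (GGGCCC) start at positions 36, 141, 216.
ApaI cuts after base 5 of each site (before the last base), so after positions 40, 145, 220.
Zra51II sites (CCCGGG) start at positions 85, 114.
Zra51II cuts after base 2 of each site, so after positions 86, 115.
Combined cut positions: 40, 86, 115, 145, 220.
Linear molecule, 5 cuts → 6 fragments:
  1–40 → 40 bp
  41–86 → 46 bp
  87–115 → 29 bp
  116–145 → 30 bp
  146–220 → 75 bp
  221–246 → 26 bp
Sorted largest to smallest: 75, 46, 40, 30, 29, 26 bp.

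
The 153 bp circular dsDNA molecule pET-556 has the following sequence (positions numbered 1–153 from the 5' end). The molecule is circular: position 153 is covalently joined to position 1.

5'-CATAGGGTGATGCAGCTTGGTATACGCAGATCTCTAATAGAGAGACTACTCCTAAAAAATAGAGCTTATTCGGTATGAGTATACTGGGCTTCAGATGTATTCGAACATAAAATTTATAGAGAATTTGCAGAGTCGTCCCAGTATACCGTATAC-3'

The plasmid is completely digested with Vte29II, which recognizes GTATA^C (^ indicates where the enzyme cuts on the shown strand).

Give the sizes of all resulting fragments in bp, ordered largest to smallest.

62, 59, 25, 7 bp

Vte29II sites (GTATAC) start at positions 20, 79, 141, 148.
Vte29II cuts after base 5 of each site (before the last base), so after positions 24, 83, 145, 152.
Circular molecule, 4 cuts → 4 fragments:
  25–83 → 59 bp
  84–145 → 62 bp
  146–152 → 7 bp
  153–153 then 1–24 → 1 + 24 = 25 bp
Sorted largest to smallest: 62, 59, 25, 7 bp.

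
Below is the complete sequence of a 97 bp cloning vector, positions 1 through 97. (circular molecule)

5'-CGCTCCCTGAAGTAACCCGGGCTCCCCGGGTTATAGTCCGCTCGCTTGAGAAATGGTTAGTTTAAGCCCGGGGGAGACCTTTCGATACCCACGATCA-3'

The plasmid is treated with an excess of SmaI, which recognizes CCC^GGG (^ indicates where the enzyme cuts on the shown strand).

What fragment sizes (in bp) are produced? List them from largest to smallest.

46, 42, 9 bp

SmaI sites (CCCGGG) start at positions 16, 25, 67.
SmaI cuts after base 3 of each site, so after positions 18, 27, 69.
Circular molecule, 3 cuts → 3 fragments:
  19–27 → 9 bp
  28–69 → 42 bp
  70–97 then 1–18 → 28 + 18 = 46 bp
Sorted largest to smallest: 46, 42, 9 bp.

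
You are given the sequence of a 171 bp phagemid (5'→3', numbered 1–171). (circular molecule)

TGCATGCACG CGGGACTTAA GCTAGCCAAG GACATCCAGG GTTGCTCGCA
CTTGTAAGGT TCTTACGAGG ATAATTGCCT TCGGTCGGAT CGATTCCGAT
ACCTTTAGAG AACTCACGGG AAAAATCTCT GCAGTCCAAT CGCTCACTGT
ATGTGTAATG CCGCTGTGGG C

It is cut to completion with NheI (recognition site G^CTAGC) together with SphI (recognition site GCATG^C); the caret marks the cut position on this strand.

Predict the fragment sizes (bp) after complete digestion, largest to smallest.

156, 15 bp

The NheI site (GCTAGC) starts at position 21.
NheI cuts after the first base of each site, so after position 21.
The SphI site (GCATGC) starts at position 2.
SphI cuts after base 5 of each site (before the last base), so after position 6.
Combined cut positions: 6, 21.
Circular molecule, 2 cuts → 2 fragments:
  7–21 → 15 bp
  22–171 then 1–6 → 150 + 6 = 156 bp
Sorted largest to smallest: 156, 15 bp.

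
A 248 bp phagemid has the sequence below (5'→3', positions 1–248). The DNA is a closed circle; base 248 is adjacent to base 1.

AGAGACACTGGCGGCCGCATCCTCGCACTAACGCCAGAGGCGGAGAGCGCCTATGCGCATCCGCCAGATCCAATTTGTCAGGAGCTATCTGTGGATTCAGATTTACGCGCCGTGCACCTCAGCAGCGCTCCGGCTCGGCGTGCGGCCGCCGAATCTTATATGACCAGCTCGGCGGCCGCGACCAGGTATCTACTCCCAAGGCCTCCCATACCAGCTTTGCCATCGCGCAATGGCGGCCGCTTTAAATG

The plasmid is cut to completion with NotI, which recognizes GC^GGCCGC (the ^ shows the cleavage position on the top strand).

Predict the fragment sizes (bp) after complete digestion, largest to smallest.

131, 61, 30, 26 bp

NotI sites (GCGGCCGC) start at positions 11, 142, 172, 233.
NotI cuts after base 2 of each site, so after positions 12, 143, 173, 234.
Circular molecule, 4 cuts → 4 fragments:
  13–143 → 131 bp
  144–173 → 30 bp
  174–234 → 61 bp
  235–248 then 1–12 → 14 + 12 = 26 bp
Sorted largest to smallest: 131, 61, 30, 26 bp.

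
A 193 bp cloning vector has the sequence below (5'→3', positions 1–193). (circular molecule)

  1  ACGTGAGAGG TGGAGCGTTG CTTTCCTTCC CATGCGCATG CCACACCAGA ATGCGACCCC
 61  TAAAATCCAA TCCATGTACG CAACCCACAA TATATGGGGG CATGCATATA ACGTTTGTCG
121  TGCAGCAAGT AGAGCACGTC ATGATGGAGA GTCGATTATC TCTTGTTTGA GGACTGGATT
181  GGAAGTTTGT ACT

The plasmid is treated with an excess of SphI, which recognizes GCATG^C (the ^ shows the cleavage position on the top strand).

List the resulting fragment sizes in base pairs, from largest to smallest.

129, 64 bp

SphI sites (GCATGC) start at positions 36, 100.
SphI cuts after base 5 of each site (before the last base), so after positions 40, 104.
Circular molecule, 2 cuts → 2 fragments:
  41–104 → 64 bp
  105–193 then 1–40 → 89 + 40 = 129 bp
Sorted largest to smallest: 129, 64 bp.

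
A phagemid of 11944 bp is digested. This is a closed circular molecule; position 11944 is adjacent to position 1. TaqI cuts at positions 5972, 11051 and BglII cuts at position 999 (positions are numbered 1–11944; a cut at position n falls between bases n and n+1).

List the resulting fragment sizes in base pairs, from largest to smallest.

5079, 4973, 1892 bp

Combined cut positions (sorted): 999, 5972, 11051.
Circular molecule, 3 cuts → 3 fragments:
  5972 − 999 = 4973 bp
  11051 − 5972 = 5079 bp
  wrap: 11944 − 11051 + 999 = 1892 bp
Sorted largest to smallest: 5079, 4973, 1892 bp.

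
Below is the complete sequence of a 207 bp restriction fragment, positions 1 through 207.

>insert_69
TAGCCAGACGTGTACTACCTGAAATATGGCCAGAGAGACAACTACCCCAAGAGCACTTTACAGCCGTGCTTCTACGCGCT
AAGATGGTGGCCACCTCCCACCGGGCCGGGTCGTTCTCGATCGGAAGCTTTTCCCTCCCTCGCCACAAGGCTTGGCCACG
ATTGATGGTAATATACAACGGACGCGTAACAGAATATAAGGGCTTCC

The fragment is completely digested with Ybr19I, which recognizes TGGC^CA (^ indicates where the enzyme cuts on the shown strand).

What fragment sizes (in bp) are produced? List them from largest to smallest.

65, 61, 51, 30 bp

Ybr19I sites (TGGCCA) start at positions 27, 88, 153.
Ybr19I cuts after base 4 of each site, so after positions 30, 91, 156.
Linear molecule, 3 cuts → 4 fragments:
  1–30 → 30 bp
  31–91 → 61 bp
  92–156 → 65 bp
  157–207 → 51 bp
Sorted largest to smallest: 65, 61, 51, 30 bp.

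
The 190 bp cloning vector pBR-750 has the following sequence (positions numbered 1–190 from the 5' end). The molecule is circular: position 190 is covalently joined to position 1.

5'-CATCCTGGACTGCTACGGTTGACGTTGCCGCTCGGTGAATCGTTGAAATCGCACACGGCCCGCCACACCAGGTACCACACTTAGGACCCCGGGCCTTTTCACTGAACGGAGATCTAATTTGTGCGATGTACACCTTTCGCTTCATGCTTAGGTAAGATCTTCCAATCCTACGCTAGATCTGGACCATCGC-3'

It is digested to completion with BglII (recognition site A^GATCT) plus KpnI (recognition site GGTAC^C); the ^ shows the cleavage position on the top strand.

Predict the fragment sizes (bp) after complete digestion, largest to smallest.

90, 45, 35, 20 bp

BglII sites (AGATCT) start at positions 110, 155, 175.
BglII cuts after the first base of each site, so after positions 110, 155, 175.
The KpnI site (GGTACC) starts at position 71.
KpnI cuts after base 5 of each site (before the last base), so after position 75.
Combined cut positions: 75, 110, 155, 175.
Circular molecule, 4 cuts → 4 fragments:
  76–110 → 35 bp
  111–155 → 45 bp
  156–175 → 20 bp
  176–190 then 1–75 → 15 + 75 = 90 bp
Sorted largest to smallest: 90, 45, 35, 20 bp.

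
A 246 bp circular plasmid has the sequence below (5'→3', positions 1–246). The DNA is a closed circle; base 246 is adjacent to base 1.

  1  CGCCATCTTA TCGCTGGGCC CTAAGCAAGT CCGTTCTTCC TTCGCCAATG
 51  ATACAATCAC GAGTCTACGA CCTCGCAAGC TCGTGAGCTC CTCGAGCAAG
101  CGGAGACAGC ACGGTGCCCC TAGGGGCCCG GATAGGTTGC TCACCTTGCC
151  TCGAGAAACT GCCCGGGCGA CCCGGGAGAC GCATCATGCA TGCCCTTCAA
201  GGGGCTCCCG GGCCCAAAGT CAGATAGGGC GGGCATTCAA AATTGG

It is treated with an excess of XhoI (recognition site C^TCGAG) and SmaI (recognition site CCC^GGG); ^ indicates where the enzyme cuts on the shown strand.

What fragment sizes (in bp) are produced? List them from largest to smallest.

128, 59, 36, 14, 9 bp

XhoI sites (CTCGAG) start at positions 91, 150.
XhoI cuts after the first base of each site, so after positions 91, 150.
SmaI sites (CCCGGG) start at positions 162, 171, 207.
SmaI cuts after base 3 of each site, so after positions 164, 173, 209.
Combined cut positions: 91, 150, 164, 173, 209.
Circular molecule, 5 cuts → 5 fragments:
  92–150 → 59 bp
  151–164 → 14 bp
  165–173 → 9 bp
  174–209 → 36 bp
  210–246 then 1–91 → 37 + 91 = 128 bp
Sorted largest to smallest: 128, 59, 36, 14, 9 bp.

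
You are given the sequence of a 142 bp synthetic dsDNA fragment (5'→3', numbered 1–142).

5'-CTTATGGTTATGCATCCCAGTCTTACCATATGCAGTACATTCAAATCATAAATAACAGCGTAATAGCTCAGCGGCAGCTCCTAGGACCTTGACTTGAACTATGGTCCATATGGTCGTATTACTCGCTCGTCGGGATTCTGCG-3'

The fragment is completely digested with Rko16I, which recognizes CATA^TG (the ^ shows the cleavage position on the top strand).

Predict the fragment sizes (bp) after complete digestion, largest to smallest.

80, 32, 30 bp

Rko16I sites (CATATG) start at positions 27, 107.
Rko16I cuts after base 4 of each site, so after positions 30, 110.
Linear molecule, 2 cuts → 3 fragments:
  1–30 → 30 bp
  31–110 → 80 bp
  111–142 → 32 bp
Sorted largest to smallest: 80, 32, 30 bp.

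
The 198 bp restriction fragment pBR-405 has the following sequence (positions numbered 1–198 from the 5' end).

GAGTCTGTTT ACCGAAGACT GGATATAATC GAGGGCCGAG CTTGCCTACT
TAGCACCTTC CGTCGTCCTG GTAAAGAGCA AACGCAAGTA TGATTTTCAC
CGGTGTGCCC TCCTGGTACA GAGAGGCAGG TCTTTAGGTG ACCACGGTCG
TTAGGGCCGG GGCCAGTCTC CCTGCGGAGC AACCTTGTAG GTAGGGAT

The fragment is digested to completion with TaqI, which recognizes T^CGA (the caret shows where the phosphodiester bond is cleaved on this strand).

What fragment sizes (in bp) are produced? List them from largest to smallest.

169, 29 bp

The TaqI site (TCGA) starts at position 29.
TaqI cuts after the first base of each site, so after position 29.
Linear molecule, 1 cut → 2 fragments:
  1–29 → 29 bp
  30–198 → 169 bp
Sorted largest to smallest: 169, 29 bp.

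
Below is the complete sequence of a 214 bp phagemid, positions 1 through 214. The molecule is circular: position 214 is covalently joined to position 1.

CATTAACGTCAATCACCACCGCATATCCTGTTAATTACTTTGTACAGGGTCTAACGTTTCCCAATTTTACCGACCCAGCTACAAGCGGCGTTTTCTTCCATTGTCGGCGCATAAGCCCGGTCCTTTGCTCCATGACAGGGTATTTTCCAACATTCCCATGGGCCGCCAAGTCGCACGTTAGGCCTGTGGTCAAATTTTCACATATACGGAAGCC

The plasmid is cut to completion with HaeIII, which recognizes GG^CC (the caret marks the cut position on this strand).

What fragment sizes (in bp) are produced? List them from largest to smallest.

194, 20 bp

HaeIII sites (GGCC) start at positions 161, 181.
HaeIII cuts after base 2 of each site, so after positions 162, 182.
Circular molecule, 2 cuts → 2 fragments:
  163–182 → 20 bp
  183–214 then 1–162 → 32 + 162 = 194 bp
Sorted largest to smallest: 194, 20 bp.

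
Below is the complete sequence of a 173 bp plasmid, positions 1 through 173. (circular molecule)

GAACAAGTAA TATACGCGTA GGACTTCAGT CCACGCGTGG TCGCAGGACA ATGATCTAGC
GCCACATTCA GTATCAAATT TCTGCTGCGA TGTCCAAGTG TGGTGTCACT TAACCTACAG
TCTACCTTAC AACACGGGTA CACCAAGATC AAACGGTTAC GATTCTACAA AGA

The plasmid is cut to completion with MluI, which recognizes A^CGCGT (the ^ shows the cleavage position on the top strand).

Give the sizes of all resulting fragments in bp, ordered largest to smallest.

154, 19 bp

MluI sites (ACGCGT) start at positions 14, 33.
MluI cuts after the first base of each site, so after positions 14, 33.
Circular molecule, 2 cuts → 2 fragments:
  15–33 → 19 bp
  34–173 then 1–14 → 140 + 14 = 154 bp
Sorted largest to smallest: 154, 19 bp.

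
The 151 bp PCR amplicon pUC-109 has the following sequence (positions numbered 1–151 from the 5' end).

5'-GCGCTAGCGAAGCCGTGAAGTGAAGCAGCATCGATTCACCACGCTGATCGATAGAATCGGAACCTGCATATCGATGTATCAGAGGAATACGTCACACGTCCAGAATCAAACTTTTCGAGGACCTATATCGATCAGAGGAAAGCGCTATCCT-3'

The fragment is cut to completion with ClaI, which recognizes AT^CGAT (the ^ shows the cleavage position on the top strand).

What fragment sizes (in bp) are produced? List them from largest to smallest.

ClaI sites (ATCGAT) start at positions 30, 47, 70, 127.
ClaI cuts after base 2 of each site, so after positions 31, 48, 71, 128.
Linear molecule, 4 cuts → 5 fragments:
  1–31 → 31 bp
  32–48 → 17 bp
  49–71 → 23 bp
  72–128 → 57 bp
  129–151 → 23 bp
Sorted largest to smallest: 57, 31, 23, 23, 17 bp.

57, 31, 23, 23, 17 bp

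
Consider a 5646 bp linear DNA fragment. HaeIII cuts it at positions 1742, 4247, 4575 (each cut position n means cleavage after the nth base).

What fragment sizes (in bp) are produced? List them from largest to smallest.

Linear molecule, 3 cuts → 4 fragments:
  1742 − 0 = 1742 bp
  4247 − 1742 = 2505 bp
  4575 − 4247 = 328 bp
  5646 − 4575 = 1071 bp
Sorted largest to smallest: 2505, 1742, 1071, 328 bp.

2505, 1742, 1071, 328 bp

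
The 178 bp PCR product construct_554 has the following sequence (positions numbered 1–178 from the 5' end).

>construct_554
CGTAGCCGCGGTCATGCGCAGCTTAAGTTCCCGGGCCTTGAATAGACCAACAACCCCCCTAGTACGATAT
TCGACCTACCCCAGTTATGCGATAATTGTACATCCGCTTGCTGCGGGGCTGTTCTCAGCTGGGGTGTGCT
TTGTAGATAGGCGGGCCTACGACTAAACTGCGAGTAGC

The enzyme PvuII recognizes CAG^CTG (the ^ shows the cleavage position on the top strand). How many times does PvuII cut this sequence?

1

CAGCTG occurs starting at position 126.
PvuII cuts at 1 site.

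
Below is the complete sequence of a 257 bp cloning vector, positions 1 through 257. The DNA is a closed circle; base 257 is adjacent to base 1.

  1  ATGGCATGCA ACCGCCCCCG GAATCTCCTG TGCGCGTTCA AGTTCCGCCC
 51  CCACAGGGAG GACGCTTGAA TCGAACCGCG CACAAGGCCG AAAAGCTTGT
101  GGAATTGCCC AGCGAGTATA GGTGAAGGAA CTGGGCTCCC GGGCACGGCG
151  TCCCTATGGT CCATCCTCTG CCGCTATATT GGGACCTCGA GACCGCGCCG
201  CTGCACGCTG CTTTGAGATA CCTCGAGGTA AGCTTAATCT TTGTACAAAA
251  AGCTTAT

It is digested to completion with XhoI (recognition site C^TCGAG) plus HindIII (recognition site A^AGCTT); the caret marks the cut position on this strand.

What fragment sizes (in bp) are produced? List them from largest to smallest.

100, 93, 36, 20, 8 bp

XhoI sites (CTCGAG) start at positions 186, 222.
XhoI cuts after the first base of each site, so after positions 186, 222.
HindIII sites (AAGCTT) start at positions 93, 230, 250.
HindIII cuts after the first base of each site, so after positions 93, 230, 250.
Combined cut positions: 93, 186, 222, 230, 250.
Circular molecule, 5 cuts → 5 fragments:
  94–186 → 93 bp
  187–222 → 36 bp
  223–230 → 8 bp
  231–250 → 20 bp
  251–257 then 1–93 → 7 + 93 = 100 bp
Sorted largest to smallest: 100, 93, 36, 20, 8 bp.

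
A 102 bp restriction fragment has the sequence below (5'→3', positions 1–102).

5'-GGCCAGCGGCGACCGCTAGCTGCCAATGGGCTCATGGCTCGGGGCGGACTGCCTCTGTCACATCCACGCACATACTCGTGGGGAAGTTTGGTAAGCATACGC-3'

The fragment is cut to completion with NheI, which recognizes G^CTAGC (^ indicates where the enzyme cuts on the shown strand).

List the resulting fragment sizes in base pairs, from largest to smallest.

87, 15 bp

The NheI site (GCTAGC) starts at position 15.
NheI cuts after the first base of each site, so after position 15.
Linear molecule, 1 cut → 2 fragments:
  1–15 → 15 bp
  16–102 → 87 bp
Sorted largest to smallest: 87, 15 bp.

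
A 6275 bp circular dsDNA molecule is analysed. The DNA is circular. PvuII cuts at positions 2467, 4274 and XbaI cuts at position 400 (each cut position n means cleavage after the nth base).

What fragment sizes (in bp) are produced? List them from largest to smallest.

2401, 2067, 1807 bp

Combined cut positions (sorted): 400, 2467, 4274.
Circular molecule, 3 cuts → 3 fragments:
  2467 − 400 = 2067 bp
  4274 − 2467 = 1807 bp
  wrap: 6275 − 4274 + 400 = 2401 bp
Sorted largest to smallest: 2401, 2067, 1807 bp.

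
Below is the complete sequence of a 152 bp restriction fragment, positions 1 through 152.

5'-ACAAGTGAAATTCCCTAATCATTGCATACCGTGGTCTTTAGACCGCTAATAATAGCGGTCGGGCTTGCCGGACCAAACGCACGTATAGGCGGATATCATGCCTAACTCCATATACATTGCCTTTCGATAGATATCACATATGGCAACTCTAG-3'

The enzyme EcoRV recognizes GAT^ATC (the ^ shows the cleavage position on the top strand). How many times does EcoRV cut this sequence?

2

GATATC occurs starting at positions 92, 130.
EcoRV cuts at 2 sites.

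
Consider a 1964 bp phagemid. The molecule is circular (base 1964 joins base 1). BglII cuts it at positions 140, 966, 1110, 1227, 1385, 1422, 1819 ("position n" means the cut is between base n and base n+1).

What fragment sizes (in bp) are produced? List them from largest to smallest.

826, 397, 285, 158, 144, 117, 37 bp

Circular molecule, 7 cuts → 7 fragments:
  966 − 140 = 826 bp
  1110 − 966 = 144 bp
  1227 − 1110 = 117 bp
  1385 − 1227 = 158 bp
  1422 − 1385 = 37 bp
  1819 − 1422 = 397 bp
  wrap: 1964 − 1819 + 140 = 285 bp
Sorted largest to smallest: 826, 397, 285, 158, 144, 117, 37 bp.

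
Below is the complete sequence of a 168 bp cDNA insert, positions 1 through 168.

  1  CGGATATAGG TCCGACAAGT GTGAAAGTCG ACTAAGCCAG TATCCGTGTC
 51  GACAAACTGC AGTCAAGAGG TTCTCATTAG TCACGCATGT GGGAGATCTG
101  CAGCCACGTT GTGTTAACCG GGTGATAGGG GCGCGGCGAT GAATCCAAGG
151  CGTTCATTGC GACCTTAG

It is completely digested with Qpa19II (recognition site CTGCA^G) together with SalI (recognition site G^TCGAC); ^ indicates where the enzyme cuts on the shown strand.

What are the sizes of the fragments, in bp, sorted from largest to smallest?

66, 41, 27, 21, 13 bp

Qpa19II sites (CTGCAG) start at positions 57, 98.
Qpa19II cuts after base 5 of each site (before the last base), so after positions 61, 102.
SalI sites (GTCGAC) start at positions 27, 48.
SalI cuts after the first base of each site, so after positions 27, 48.
Combined cut positions: 27, 48, 61, 102.
Linear molecule, 4 cuts → 5 fragments:
  1–27 → 27 bp
  28–48 → 21 bp
  49–61 → 13 bp
  62–102 → 41 bp
  103–168 → 66 bp
Sorted largest to smallest: 66, 41, 27, 21, 13 bp.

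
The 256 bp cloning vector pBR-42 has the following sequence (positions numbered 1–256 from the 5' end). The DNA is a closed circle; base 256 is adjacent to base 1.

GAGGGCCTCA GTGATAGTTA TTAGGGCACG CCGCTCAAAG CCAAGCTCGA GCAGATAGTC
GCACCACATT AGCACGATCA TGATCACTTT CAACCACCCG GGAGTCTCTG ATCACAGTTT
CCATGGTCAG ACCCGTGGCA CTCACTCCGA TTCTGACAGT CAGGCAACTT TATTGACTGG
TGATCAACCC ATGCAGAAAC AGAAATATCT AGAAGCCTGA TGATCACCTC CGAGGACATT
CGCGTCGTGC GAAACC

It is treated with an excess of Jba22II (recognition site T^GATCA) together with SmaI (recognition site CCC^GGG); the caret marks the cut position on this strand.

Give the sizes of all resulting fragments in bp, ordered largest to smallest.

116, 72, 40, 18, 10 bp

Jba22II sites (TGATCA) start at positions 81, 109, 181, 221.
Jba22II cuts after the first base of each site, so after positions 81, 109, 181, 221.
The SmaI site (CCCGGG) starts at position 97.
SmaI cuts after base 3 of each site, so after position 99.
Combined cut positions: 81, 99, 109, 181, 221.
Circular molecule, 5 cuts → 5 fragments:
  82–99 → 18 bp
  100–109 → 10 bp
  110–181 → 72 bp
  182–221 → 40 bp
  222–256 then 1–81 → 35 + 81 = 116 bp
Sorted largest to smallest: 116, 72, 40, 18, 10 bp.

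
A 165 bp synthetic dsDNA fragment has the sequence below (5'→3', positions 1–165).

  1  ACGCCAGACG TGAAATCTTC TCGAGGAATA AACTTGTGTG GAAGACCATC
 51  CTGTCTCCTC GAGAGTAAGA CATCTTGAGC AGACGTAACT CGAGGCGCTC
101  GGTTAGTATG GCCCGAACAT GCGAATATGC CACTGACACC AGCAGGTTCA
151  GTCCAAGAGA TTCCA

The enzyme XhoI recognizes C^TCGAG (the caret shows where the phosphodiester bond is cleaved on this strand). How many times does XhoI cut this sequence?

3

CTCGAG occurs starting at positions 20, 58, 89.
XhoI cuts at 3 sites.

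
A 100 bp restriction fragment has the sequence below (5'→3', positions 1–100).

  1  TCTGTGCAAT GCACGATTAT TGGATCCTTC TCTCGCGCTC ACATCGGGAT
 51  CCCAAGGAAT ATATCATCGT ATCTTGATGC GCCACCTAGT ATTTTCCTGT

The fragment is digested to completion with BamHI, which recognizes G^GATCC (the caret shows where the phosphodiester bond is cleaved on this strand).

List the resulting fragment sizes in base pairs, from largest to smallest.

BamHI sites (GGATCC) start at positions 22, 47.
BamHI cuts after the first base of each site, so after positions 22, 47.
Linear molecule, 2 cuts → 3 fragments:
  1–22 → 22 bp
  23–47 → 25 bp
  48–100 → 53 bp
Sorted largest to smallest: 53, 25, 22 bp.

53, 25, 22 bp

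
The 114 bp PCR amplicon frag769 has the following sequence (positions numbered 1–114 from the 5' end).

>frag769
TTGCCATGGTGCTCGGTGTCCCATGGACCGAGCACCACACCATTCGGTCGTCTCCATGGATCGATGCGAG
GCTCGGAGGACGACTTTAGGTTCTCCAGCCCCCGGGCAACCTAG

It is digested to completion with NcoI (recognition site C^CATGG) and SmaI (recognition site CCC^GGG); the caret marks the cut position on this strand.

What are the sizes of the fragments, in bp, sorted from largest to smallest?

NcoI sites (CCATGG) start at positions 4, 21, 54.
NcoI cuts after the first base of each site, so after positions 4, 21, 54.
The SmaI site (CCCGGG) starts at position 101.
SmaI cuts after base 3 of each site, so after position 103.
Combined cut positions: 4, 21, 54, 103.
Linear molecule, 4 cuts → 5 fragments:
  1–4 → 4 bp
  5–21 → 17 bp
  22–54 → 33 bp
  55–103 → 49 bp
  104–114 → 11 bp
Sorted largest to smallest: 49, 33, 17, 11, 4 bp.

49, 33, 17, 11, 4 bp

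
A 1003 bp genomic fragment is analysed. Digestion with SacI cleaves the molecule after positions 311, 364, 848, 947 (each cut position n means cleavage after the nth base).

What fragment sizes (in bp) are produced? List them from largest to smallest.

Linear molecule, 4 cuts → 5 fragments:
  311 − 0 = 311 bp
  364 − 311 = 53 bp
  848 − 364 = 484 bp
  947 − 848 = 99 bp
  1003 − 947 = 56 bp
Sorted largest to smallest: 484, 311, 99, 56, 53 bp.

484, 311, 99, 56, 53 bp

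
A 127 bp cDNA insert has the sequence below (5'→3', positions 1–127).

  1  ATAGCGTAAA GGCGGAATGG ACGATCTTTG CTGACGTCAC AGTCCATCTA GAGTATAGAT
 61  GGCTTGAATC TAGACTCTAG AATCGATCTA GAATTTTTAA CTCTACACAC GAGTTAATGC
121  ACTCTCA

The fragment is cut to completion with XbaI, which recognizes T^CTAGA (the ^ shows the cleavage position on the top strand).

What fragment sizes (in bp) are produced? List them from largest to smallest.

XbaI sites (TCTAGA) start at positions 47, 69, 76, 87.
XbaI cuts after the first base of each site, so after positions 47, 69, 76, 87.
Linear molecule, 4 cuts → 5 fragments:
  1–47 → 47 bp
  48–69 → 22 bp
  70–76 → 7 bp
  77–87 → 11 bp
  88–127 → 40 bp
Sorted largest to smallest: 47, 40, 22, 11, 7 bp.

47, 40, 22, 11, 7 bp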